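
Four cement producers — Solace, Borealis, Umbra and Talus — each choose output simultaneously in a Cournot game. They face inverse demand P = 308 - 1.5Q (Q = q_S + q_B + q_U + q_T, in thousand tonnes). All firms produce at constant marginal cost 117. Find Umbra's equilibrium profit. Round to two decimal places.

972.83

Each firm earns π_i = (308 - 1.5Q)q_i - 117q_i.
Setting ∂π_i/∂q_i = 0 with rivals' quantities fixed: 191 - 3q_i - (3/2)·Σ_{j≠i} q_j = 0.
With identical firms every q_j equals q_i, so Σ_{j≠i} q_j = 3q_i and 191 = (15/2)q_i, giving q_i = 382/15.
Price P = 308 - (3/2)·(1528/15) = 776/5.
Umbra's profit: (776/5 - 117)·(382/15) = 972.8267.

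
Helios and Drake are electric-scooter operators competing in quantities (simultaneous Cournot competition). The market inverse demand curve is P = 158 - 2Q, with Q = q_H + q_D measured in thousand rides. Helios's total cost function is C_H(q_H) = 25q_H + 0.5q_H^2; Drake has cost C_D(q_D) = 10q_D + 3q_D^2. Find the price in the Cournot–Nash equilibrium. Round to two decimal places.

92.43

Helios's profit: π_H = (158 - 2Q)q_H - (25q_H + (1/2)q_H²). Setting ∂π_H/∂q_H = 0: 133 - 5q_H - 2(q_D) = 0.
Drake's first-order condition: 148 - 10q_D - 2(q_H) = 0.
Best responses: q_H = (133 - 2q_D)/5, q_D = (148 - 2q_H)/10.
Substituting one into the other gives q_H = 517/23 and q_D = 237/23.
Total output Q = 754/23, so price P = 158 - 2·(754/23) = 92.4348.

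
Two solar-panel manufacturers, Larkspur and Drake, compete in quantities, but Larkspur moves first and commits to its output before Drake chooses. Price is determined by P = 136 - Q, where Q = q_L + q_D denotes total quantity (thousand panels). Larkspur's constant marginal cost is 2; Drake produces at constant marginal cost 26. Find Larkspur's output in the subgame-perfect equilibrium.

Solve by backward induction. Given q_L, the follower Drake maximises π_D = (136 - q_L - q_D)q_D - 26q_D.
∂π_D/∂q_D = 110 - q_L - 2q_D = 0 gives the reaction function q_D = (110 - q_L)/2.
The leader anticipates this reaction. Substituting into P = 136 - Q gives P = 81 - (1/2)q_L, so π_L = (81 - (1/2)q_L)q_L - 2q_L.
Leader FOC: 79 - q_L = 0, so q_L = 79.
Then q_D = (110 - 79)/2 = 31/2.

79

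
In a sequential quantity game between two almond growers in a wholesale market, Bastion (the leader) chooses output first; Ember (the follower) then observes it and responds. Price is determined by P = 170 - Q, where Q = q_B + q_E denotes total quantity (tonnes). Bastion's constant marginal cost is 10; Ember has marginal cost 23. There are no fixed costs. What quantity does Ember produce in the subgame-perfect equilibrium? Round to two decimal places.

Solve by backward induction. Given q_B, the follower Ember maximises π_E = (170 - q_B - q_E)q_E - 23q_E.
∂π_E/∂q_E = 147 - q_B - 2q_E = 0 gives the reaction function q_E = (147 - q_B)/2.
The leader anticipates this reaction. Substituting into P = 170 - Q gives P = 193/2 - (1/2)q_B, so π_B = (193/2 - (1/2)q_B)q_B - 10q_B.
Leader FOC: 173/2 - q_B = 0, so q_B = 173/2.
Then q_E = (147 - 173/2)/2 = 121/4.

30.25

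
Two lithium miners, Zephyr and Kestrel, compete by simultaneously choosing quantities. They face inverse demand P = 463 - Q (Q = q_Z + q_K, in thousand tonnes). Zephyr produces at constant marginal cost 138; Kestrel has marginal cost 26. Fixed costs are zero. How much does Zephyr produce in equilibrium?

Zephyr's profit: π_Z = (463 - Q)q_Z - (138q_Z). Setting ∂π_Z/∂q_Z = 0: 325 - 2q_Z - (q_K) = 0.
Kestrel's first-order condition: 437 - 2q_K - (q_Z) = 0.
Best responses: q_Z = (325 - q_K)/2, q_K = (437 - q_Z)/2.
Substituting one into the other gives q_Z = 71 and q_K = 183.

71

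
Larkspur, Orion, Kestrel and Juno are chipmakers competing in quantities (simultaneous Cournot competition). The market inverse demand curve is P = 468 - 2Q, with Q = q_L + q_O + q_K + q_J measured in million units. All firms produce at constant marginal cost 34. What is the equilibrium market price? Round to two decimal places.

A representative firm's profit is π_i = q_i(468 - 2Q) - 34q_i.
Setting ∂π_i/∂q_i = 0 with rivals' quantities fixed: 434 - 4q_i - 2·Σ_{j≠i} q_j = 0.
With identical firms every q_j equals q_i, so Σ_{j≠i} q_j = 3q_i and 434 = 10q_i, giving q_i = 217/5.
Total output Q = 868/5, so price P = 468 - 2·(868/5) = 604/5.

120.80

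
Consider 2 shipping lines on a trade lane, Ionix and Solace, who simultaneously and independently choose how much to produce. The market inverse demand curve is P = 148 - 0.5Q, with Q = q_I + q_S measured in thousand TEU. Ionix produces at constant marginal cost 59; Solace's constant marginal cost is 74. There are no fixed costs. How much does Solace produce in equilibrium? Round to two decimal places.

39.33

Ionix's profit: π_I = (148 - 0.5Q)q_I - (59q_I). Setting ∂π_I/∂q_I = 0: 89 - q_I - (1/2)(q_S) = 0.
Solace's profit: π_S = (148 - 0.5Q)q_S - (74q_S). Setting ∂π_S/∂q_S = 0: 74 - q_S - (1/2)(q_I) = 0.
Best responses: q_I = (89 - (1/2)q_S), q_S = (74 - (1/2)q_I).
Solving the pair: q_I = 208/3, q_S = 118/3.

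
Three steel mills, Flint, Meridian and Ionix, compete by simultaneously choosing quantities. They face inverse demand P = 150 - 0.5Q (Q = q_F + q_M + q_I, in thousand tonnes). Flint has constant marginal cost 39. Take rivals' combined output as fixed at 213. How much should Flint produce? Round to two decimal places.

With rivals' combined output fixed at 213, Flint's profit is π_F = (150 - (1/2)·213 - (1/2)q_F)q_F - (39q_F) = (87/2 - (1/2)q_F)q_F - (39q_F).
∂π_F/∂q_F = 9/2 - q_F = 0, so q_F = 9/2.

4.50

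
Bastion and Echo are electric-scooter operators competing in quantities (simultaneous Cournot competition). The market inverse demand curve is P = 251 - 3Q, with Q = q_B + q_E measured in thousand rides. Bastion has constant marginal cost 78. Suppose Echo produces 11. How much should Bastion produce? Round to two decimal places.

23.33

With the rival's output fixed at 11, Bastion's profit is π_B = (251 - 3·11 - 3q_B)q_B - (78q_B) = (218 - 3q_B)q_B - (78q_B).
∂π_B/∂q_B = 140 - 6q_B = 0, so q_B = 70/3.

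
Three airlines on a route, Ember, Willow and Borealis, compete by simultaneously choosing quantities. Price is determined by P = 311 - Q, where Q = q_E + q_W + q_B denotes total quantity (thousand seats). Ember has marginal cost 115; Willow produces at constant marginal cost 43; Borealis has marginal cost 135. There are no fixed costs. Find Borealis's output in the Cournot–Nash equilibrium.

16

Ember's profit: π_E = (311 - Q)q_E - (115q_E). Setting ∂π_E/∂q_E = 0: 196 - 2q_E - (q_W + q_B) = 0.
Willow's first-order condition: 268 - 2q_W - (q_E + q_B) = 0.
Borealis's profit: π_B = (311 - Q)q_B - (135q_B). Setting ∂π_B/∂q_B = 0: 176 - 2q_B - (q_E + q_W) = 0.
Adding the 3 first-order conditions: 640 − 4Q = 0, so Q = 160.
Back-substituting: q_E = (196 − 160) = 36, q_W = (268 − 160) = 108, q_B = (176 − 160) = 16.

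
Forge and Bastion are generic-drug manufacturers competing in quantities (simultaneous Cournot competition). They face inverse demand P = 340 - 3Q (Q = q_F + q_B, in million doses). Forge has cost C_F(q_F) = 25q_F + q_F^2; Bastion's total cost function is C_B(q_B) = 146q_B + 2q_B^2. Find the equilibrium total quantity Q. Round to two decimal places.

Forge's profit: π_F = (340 - 3Q)q_F - (25q_F + q_F²). Setting ∂π_F/∂q_F = 0: 315 - 8q_F - 3(q_B) = 0.
Bastion's first-order condition: 194 - 10q_B - 3(q_F) = 0.
Best responses: q_F = (315 - 3q_B)/8, q_B = (194 - 3q_F)/10.
Substituting one into the other gives q_F = 36.1690 and q_B = 607/71.
Total output Q = 36.1690 + 607/71 = 44.7183.

44.72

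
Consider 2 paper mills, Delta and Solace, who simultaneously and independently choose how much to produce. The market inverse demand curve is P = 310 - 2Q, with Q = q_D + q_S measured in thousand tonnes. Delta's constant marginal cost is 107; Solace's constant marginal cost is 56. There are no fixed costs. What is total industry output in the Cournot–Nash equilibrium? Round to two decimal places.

76.17

Delta's profit: π_D = (310 - 2Q)q_D - (107q_D). Setting ∂π_D/∂q_D = 0: 203 - 4q_D - 2(q_S) = 0.
Solace's first-order condition: 254 - 4q_S - 2(q_D) = 0.
Best responses: q_D = (203 - 2q_S)/4, q_S = (254 - 2q_D)/4.
Substituting one into the other gives q_D = 76/3 and q_S = 305/6.
Total output Q = 76/3 + 305/6 = 457/6.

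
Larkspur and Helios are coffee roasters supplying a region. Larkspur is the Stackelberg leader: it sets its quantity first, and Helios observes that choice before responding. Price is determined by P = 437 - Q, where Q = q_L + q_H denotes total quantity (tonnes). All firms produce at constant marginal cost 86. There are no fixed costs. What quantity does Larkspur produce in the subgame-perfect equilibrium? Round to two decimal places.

175.50

Solve by backward induction. Given q_L, the follower Helios maximises π_H = (437 - q_L - q_H)q_H - 86q_H.
∂π_H/∂q_H = 351 - q_L - 2q_H = 0 gives the reaction function q_H = (351 - q_L)/2.
Larkspur substitutes q_H(q_L) into its own profit: π_L = q_L(437 - q_L - (351 - q_L)/2) - 86q_L = (523/2 - (1/2)q_L)q_L - 86q_L.
Maximising: ∂π_L/∂q_L = 351/2 - q_L = 0, giving q_L = 351/2.
Then q_H = (351 - 351/2)/2 = 351/4.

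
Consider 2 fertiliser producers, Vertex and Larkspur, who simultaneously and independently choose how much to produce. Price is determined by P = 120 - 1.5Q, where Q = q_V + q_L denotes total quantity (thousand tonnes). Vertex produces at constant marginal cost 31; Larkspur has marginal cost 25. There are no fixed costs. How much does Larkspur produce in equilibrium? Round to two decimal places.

22.44

Vertex's profit: π_V = (120 - 1.5Q)q_V - (31q_V). Setting ∂π_V/∂q_V = 0: 89 - 3q_V - (3/2)(q_L) = 0.
Larkspur's profit: π_L = (120 - 1.5Q)q_L - (25q_L). Setting ∂π_L/∂q_L = 0: 95 - 3q_L - (3/2)(q_V) = 0.
So q_V = (89 - (3/2)q_L)/3 and q_L = (95 - (3/2)q_V)/3.
Solving the pair: q_V = 166/9, q_L = 202/9.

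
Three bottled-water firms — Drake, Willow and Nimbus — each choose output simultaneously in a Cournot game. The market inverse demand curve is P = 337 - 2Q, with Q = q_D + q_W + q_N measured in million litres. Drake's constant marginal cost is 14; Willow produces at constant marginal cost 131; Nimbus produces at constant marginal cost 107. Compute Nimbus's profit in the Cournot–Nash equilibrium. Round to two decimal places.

Drake's profit: π_D = (337 - 2Q)q_D - (14q_D). Setting ∂π_D/∂q_D = 0: 323 - 4q_D - 2(q_W + q_N) = 0.
Willow's profit: π_W = (337 - 2Q)q_W - (131q_W). Setting ∂π_W/∂q_W = 0: 206 - 4q_W - 2(q_D + q_N) = 0.
Nimbus's profit: π_N = (337 - 2Q)q_N - (107q_N). Setting ∂π_N/∂q_N = 0: 230 - 4q_N - 2(q_D + q_W) = 0.
Summing all 3 equations gives 759 − 8Q = 0, hence Q = 759/8.
Back-substituting: q_D = (323 − 759/4)/2 = 533/8, q_W = (206 − 759/4)/2 = 65/8, q_N = (230 − 759/4)/2 = 161/8.
Price P = 337 - 2·(759/8) = 589/4.
Nimbus's profit: (589/4 - 107)·(161/8) = 810.0313.

810.03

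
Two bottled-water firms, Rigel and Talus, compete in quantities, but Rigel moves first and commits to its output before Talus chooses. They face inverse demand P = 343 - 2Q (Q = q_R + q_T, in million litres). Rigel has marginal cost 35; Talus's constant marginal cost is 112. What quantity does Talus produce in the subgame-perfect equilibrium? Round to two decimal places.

The follower Talus best-responds to any q_R: π_T = (343 - 2Q)q_T - 112q_T.
Setting the follower's marginal profit to zero, 231 - 2q_R - 4q_T = 0, i.e. q_T = (231 - 2q_R)/4.
Rigel substitutes q_T(q_R) into its own profit: π_R = q_R(343 - 2q_R - (231 - 2q_R)/2) - 35q_R = (455/2 - q_R)q_R - 35q_R.
Maximising: ∂π_R/∂q_R = 385/2 - 2q_R = 0, giving q_R = 385/4.
Then q_T = (231 - 2·(385/4))/4 = 77/8.

9.63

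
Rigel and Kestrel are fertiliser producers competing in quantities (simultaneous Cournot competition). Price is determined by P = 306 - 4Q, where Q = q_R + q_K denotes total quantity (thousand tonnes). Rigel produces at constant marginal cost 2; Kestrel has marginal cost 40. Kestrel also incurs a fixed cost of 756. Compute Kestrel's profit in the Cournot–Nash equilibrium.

688

Rigel's profit: π_R = (306 - 4Q)q_R - (2q_R). Setting ∂π_R/∂q_R = 0: 304 - 8q_R - 4(q_K) = 0.
Kestrel's first-order condition: 266 - 8q_K - 4(q_R) = 0.
Best responses: q_R = (304 - 4q_K)/8, q_K = (266 - 4q_R)/8.
Solving the pair: q_R = 57/2, q_K = 19.
Price P = 306 - 4·(95/2) = 116.
Kestrel's profit: (116 - 40)·19 - 756 = 688.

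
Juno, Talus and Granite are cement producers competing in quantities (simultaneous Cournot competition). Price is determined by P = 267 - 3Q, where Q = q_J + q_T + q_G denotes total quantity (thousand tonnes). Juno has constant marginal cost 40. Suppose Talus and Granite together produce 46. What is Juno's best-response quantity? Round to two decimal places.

14.83

With rivals' combined output fixed at 46, Juno's profit is π_J = (267 - 3·46 - 3q_J)q_J - (40q_J) = (129 - 3q_J)q_J - (40q_J).
∂π_J/∂q_J = 89 - 6q_J = 0, so q_J = 89/6.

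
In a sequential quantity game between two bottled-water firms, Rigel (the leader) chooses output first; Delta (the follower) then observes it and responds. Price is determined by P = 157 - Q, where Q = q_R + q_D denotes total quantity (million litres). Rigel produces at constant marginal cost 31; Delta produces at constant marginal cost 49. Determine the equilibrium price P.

The follower Delta best-responds to any q_R: π_D = (157 - Q)q_D - 49q_D.
Follower FOC: 108 - q_R - 2q_D = 0, so q_D(q_R) = (108 - q_R)/2.
Rigel substitutes q_D(q_R) into its own profit: π_R = q_R(157 - q_R - (108 - q_R)/2) - 31q_R = (103 - (1/2)q_R)q_R - 31q_R.
Maximising: ∂π_R/∂q_R = 72 - q_R = 0, giving q_R = 72.
Then q_D = (108 - 72)/2 = 18.
Total output Q = 90, so price P = 157 - 90 = 67.

67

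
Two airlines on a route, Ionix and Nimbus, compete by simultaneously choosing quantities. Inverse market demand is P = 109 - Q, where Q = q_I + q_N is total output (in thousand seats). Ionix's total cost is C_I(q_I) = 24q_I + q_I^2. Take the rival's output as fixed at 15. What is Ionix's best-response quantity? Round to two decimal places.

With the rival's output fixed at 15, Ionix's profit is π_I = (109 - 15 - q_I)q_I - (24q_I + q_I²) = (94 - q_I)q_I - (24q_I + q_I²).
∂π_I/∂q_I = 70 - 4q_I = 0, so q_I = 35/2.

17.50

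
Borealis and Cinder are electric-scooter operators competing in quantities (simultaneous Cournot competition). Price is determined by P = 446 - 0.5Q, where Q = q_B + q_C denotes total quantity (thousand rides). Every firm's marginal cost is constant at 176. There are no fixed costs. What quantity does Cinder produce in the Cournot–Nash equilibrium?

180

A representative firm's profit is π_i = q_i(446 - 0.5Q) - 176q_i.
Setting ∂π_i/∂q_i = 0 with rivals' quantities fixed: 270 - q_i - (1/2)q_j = 0.
With identical firms every q_j equals q_i, so q_j = q_i and 270 = (3/2)q_i, giving q_i = 180.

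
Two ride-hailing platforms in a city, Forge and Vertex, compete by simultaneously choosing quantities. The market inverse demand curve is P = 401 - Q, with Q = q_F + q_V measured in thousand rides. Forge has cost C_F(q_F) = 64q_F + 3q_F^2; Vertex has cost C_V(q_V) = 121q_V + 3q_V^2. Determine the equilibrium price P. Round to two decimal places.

332.44

Forge's profit: π_F = (401 - Q)q_F - (64q_F + 3q_F²). Setting ∂π_F/∂q_F = 0: 337 - 8q_F - (q_V) = 0.
Vertex's profit: π_V = (401 - Q)q_V - (121q_V + 3q_V²). Setting ∂π_V/∂q_V = 0: 280 - 8q_V - (q_F) = 0.
Rearranging gives the reaction functions q_F = (337 - q_V)/8 and q_V = (280 - q_F)/8.
Solving the pair: q_F = 38.3492, q_V = 1903/63.
Total output Q = 617/9, so price P = 401 - 617/9 = 332.4444.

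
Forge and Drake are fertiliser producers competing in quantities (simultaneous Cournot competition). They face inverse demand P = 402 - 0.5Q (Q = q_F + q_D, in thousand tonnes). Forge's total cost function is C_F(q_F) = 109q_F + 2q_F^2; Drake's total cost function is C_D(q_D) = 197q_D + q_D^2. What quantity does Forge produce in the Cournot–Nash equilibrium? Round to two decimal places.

52.64

Forge's profit: π_F = (402 - 0.5Q)q_F - (109q_F + 2q_F²). Setting ∂π_F/∂q_F = 0: 293 - 5q_F - (1/2)(q_D) = 0.
Drake's first-order condition: 205 - 3q_D - (1/2)(q_F) = 0.
Rearranging gives the reaction functions q_F = (293 - (1/2)q_D)/5 and q_D = (205 - (1/2)q_F)/3.
Substituting one into the other gives q_F = 52.6441 and q_D = 59.5593.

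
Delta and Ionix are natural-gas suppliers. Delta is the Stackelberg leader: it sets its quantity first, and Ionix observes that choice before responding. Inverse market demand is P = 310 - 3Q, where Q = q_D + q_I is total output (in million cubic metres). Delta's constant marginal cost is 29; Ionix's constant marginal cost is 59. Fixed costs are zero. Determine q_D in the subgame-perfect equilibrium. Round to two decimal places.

The follower Ionix best-responds to any q_D: π_I = (310 - 3Q)q_I - 59q_I.
Setting the follower's marginal profit to zero, 251 - 3q_D - 6q_I = 0, i.e. q_I = (251 - 3q_D)/6.
Delta substitutes q_I(q_D) into its own profit: π_D = q_D(310 - 3q_D - (251 - 3q_D)/2) - 29q_D = (369/2 - (3/2)q_D)q_D - 29q_D.
Maximising: ∂π_D/∂q_D = 311/2 - 3q_D = 0, giving q_D = 311/6.
Then q_I = (251 - 3·(311/6))/6 = 191/12.

51.83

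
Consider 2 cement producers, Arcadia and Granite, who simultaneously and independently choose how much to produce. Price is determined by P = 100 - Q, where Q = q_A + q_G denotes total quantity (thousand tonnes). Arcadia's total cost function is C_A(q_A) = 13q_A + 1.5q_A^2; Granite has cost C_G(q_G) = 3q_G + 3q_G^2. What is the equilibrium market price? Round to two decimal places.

74.44

Arcadia's profit: π_A = (100 - Q)q_A - (13q_A + (3/2)q_A²). Setting ∂π_A/∂q_A = 0: 87 - 5q_A - (q_G) = 0.
Granite's profit: π_G = (100 - Q)q_G - (3q_G + 3q_G²). Setting ∂π_G/∂q_G = 0: 97 - 8q_G - (q_A) = 0.
So q_A = (87 - q_G)/5 and q_G = (97 - q_A)/8.
Substituting one into the other gives q_A = 599/39 and q_G = 398/39.
Total output Q = 997/39, so price P = 100 - 997/39 = 74.4359.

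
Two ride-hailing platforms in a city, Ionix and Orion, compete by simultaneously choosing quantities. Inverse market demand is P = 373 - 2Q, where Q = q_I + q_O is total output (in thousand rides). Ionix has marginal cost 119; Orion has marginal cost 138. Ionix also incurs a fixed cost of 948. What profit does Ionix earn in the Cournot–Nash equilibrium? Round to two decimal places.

3192.50

Ionix's profit: π_I = (373 - 2Q)q_I - (119q_I). Setting ∂π_I/∂q_I = 0: 254 - 4q_I - 2(q_O) = 0.
Orion's profit: π_O = (373 - 2Q)q_O - (138q_O). Setting ∂π_O/∂q_O = 0: 235 - 4q_O - 2(q_I) = 0.
Rearranging gives the reaction functions q_I = (254 - 2q_O)/4 and q_O = (235 - 2q_I)/4.
Substituting one into the other gives q_I = 91/2 and q_O = 36.
Price P = 373 - 2·(163/2) = 210.
Ionix's profit: (210 - 119)·(91/2) - 948 = 3192.5000.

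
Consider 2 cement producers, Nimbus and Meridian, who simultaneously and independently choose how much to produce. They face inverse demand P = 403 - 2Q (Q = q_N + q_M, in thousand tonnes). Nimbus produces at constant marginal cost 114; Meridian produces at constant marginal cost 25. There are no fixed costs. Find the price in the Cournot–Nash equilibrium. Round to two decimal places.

180.67

Nimbus's profit: π_N = (403 - 2Q)q_N - (114q_N). Setting ∂π_N/∂q_N = 0: 289 - 4q_N - 2(q_M) = 0.
Meridian's profit: π_M = (403 - 2Q)q_M - (25q_M). Setting ∂π_M/∂q_M = 0: 378 - 4q_M - 2(q_N) = 0.
Rearranging gives the reaction functions q_N = (289 - 2q_M)/4 and q_M = (378 - 2q_N)/4.
Solving the pair: q_N = 100/3, q_M = 467/6.
Total output Q = 667/6, so price P = 403 - 2·(667/6) = 542/3.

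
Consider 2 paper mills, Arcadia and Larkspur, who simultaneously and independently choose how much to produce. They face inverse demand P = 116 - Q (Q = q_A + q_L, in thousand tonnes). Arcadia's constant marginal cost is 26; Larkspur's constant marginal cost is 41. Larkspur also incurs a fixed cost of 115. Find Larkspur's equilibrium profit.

Arcadia's profit: π_A = (116 - Q)q_A - (26q_A). Setting ∂π_A/∂q_A = 0: 90 - 2q_A - (q_L) = 0.
Larkspur's profit: π_L = (116 - Q)q_L - (41q_L). Setting ∂π_L/∂q_L = 0: 75 - 2q_L - (q_A) = 0.
So q_A = (90 - q_L)/2 and q_L = (75 - q_A)/2.
Substituting one into the other gives q_A = 35 and q_L = 20.
Price P = 116 - 55 = 61.
Larkspur's profit: (61 - 41)·20 - 115 = 285.

285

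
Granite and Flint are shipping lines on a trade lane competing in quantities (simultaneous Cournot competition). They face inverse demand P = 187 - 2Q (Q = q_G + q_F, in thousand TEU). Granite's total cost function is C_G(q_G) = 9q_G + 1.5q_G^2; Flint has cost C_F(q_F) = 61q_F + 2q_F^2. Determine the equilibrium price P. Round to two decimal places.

Granite's profit: π_G = (187 - 2Q)q_G - (9q_G + (3/2)q_G²). Setting ∂π_G/∂q_G = 0: 178 - 7q_G - 2(q_F) = 0.
Flint's first-order condition: 126 - 8q_F - 2(q_G) = 0.
So q_G = (178 - 2q_F)/7 and q_F = (126 - 2q_G)/8.
Solving the pair: q_G = 293/13, q_F = 263/26.
Total output Q = 849/26, so price P = 187 - 2·(849/26) = 1582/13.

121.69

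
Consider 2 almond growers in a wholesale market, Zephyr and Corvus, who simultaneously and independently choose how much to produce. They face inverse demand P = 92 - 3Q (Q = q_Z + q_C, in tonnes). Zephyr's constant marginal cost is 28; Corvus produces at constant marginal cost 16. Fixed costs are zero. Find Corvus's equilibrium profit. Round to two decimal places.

Zephyr's profit: π_Z = (92 - 3Q)q_Z - (28q_Z). Setting ∂π_Z/∂q_Z = 0: 64 - 6q_Z - 3(q_C) = 0.
Corvus's profit: π_C = (92 - 3Q)q_C - (16q_C). Setting ∂π_C/∂q_C = 0: 76 - 6q_C - 3(q_Z) = 0.
So q_Z = (64 - 3q_C)/6 and q_C = (76 - 3q_Z)/6.
Substituting one into the other gives q_Z = 52/9 and q_C = 88/9.
Price P = 92 - 3·(140/9) = 136/3.
Corvus's profit: (136/3 - 16)·(88/9) = 286.8148.

286.81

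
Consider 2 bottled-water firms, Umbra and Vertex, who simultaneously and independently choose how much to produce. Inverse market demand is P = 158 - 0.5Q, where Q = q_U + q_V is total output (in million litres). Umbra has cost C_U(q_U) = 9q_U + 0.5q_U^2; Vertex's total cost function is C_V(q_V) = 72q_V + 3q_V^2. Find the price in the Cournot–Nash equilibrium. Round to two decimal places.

118.09

Umbra's profit: π_U = (158 - 0.5Q)q_U - (9q_U + (1/2)q_U²). Setting ∂π_U/∂q_U = 0: 149 - 2q_U - (1/2)(q_V) = 0.
Vertex's first-order condition: 86 - 7q_V - (1/2)(q_U) = 0.
Best responses: q_U = (149 - (1/2)q_V)/2, q_V = (86 - (1/2)q_U)/7.
Solving the pair: q_U = 800/11, q_V = 78/11.
Total output Q = 878/11, so price P = 158 - (1/2)·(878/11) = 1299/11.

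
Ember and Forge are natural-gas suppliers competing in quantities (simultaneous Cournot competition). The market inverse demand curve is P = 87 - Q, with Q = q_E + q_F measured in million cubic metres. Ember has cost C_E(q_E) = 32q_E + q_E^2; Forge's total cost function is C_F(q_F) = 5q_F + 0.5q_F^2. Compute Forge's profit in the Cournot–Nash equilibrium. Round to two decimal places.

923.91

Ember's profit: π_E = (87 - Q)q_E - (32q_E + q_E²). Setting ∂π_E/∂q_E = 0: 55 - 4q_E - (q_F) = 0.
Forge's profit: π_F = (87 - Q)q_F - (5q_F + (1/2)q_F²). Setting ∂π_F/∂q_F = 0: 82 - 3q_F - (q_E) = 0.
So q_E = (55 - q_F)/4 and q_F = (82 - q_E)/3.
Substituting one into the other gives q_E = 83/11 and q_F = 273/11.
Price P = 87 - 356/11 = 601/11.
Forge's profit: (601/11)·(273/11) - 5·(273/11) - (1/2)(273/11)² = 923.9132.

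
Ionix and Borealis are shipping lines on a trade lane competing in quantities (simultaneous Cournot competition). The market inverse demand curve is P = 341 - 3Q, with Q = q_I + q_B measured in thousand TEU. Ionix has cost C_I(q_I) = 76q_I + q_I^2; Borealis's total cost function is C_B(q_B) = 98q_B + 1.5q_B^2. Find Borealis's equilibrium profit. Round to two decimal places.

1496.83

Ionix's profit: π_I = (341 - 3Q)q_I - (76q_I + q_I²). Setting ∂π_I/∂q_I = 0: 265 - 8q_I - 3(q_B) = 0.
Borealis's profit: π_B = (341 - 3Q)q_B - (98q_B + (3/2)q_B²). Setting ∂π_B/∂q_B = 0: 243 - 9q_B - 3(q_I) = 0.
Best responses: q_I = (265 - 3q_B)/8, q_B = (243 - 3q_I)/9.
Substituting one into the other gives q_I = 184/7 and q_B = 383/21.
Price P = 341 - 3·(935/21) = 1452/7.
Borealis's profit: (1452/7)·(383/21) - 98·(383/21) - (3/2)(383/21)² = 1496.8265.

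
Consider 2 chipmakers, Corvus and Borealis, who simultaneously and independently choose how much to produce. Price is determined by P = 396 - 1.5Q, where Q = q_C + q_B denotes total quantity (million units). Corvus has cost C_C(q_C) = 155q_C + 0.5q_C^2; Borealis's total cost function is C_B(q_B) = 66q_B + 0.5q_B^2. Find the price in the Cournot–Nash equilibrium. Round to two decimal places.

240.27

Corvus's profit: π_C = (396 - 1.5Q)q_C - (155q_C + (1/2)q_C²). Setting ∂π_C/∂q_C = 0: 241 - 4q_C - (3/2)(q_B) = 0.
Borealis's first-order condition: 330 - 4q_B - (3/2)(q_C) = 0.
So q_C = (241 - (3/2)q_B)/4 and q_B = (330 - (3/2)q_C)/4.
Substituting one into the other gives q_C = 1876/55 and q_B = 69.7091.
Total output Q = 1142/11, so price P = 396 - (3/2)·(1142/11) = 240.2727.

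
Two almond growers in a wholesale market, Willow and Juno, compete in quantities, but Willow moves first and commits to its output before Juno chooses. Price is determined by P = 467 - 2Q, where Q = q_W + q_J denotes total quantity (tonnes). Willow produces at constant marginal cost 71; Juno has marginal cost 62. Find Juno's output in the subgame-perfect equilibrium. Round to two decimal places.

Solve by backward induction. Given q_W, the follower Juno maximises π_J = (467 - 2q_W - 2q_J)q_J - 62q_J.
Follower FOC: 405 - 2q_W - 4q_J = 0, so q_J(q_W) = (405 - 2q_W)/4.
The leader anticipates this reaction. Substituting into P = 467 - 2Q gives P = 529/2 - q_W, so π_W = (529/2 - q_W)q_W - 71q_W.
Leader FOC: 387/2 - 2q_W = 0, so q_W = 387/4.
Then q_J = (405 - 2·(387/4))/4 = 423/8.

52.88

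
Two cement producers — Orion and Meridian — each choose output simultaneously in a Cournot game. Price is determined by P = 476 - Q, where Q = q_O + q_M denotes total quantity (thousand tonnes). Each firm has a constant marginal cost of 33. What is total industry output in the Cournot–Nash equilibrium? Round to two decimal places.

A representative firm's profit is π_i = q_i(476 - Q) - 33q_i.
Setting ∂π_i/∂q_i = 0 with rivals' quantities fixed: 443 - 2q_i - q_j = 0.
With identical firms every q_j equals q_i, so q_j = q_i and 443 = 3q_i, giving q_i = 443/3.
Total output Q = 443/3 + 443/3 = 886/3.

295.33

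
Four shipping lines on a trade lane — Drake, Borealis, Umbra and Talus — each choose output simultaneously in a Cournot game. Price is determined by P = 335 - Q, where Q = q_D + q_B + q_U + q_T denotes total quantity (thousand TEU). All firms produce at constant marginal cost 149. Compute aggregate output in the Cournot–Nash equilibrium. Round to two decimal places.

Each firm earns π_i = (335 - Q)q_i - 149q_i.
Setting ∂π_i/∂q_i = 0 with rivals' quantities fixed: 186 - 2q_i - Σ_{j≠i} q_j = 0.
By symmetry each firm produces the same amount; substituting Σ_{j≠i} q_j = 3q_i yields q_i = 186/5.
Total output Q = 186/5 + 186/5 + 186/5 + 186/5 = 744/5.

148.80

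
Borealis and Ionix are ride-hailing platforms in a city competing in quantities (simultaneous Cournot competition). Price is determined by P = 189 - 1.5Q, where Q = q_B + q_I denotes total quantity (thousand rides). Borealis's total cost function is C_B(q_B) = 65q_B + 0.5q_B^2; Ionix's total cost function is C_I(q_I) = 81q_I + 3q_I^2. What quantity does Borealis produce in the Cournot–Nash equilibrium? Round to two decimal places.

28.27

Borealis's profit: π_B = (189 - 1.5Q)q_B - (65q_B + (1/2)q_B²). Setting ∂π_B/∂q_B = 0: 124 - 4q_B - (3/2)(q_I) = 0.
Ionix's first-order condition: 108 - 9q_I - (3/2)(q_B) = 0.
Best responses: q_B = (124 - (3/2)q_I)/4, q_I = (108 - (3/2)q_B)/9.
Solving the pair: q_B = 424/15, q_I = 328/45.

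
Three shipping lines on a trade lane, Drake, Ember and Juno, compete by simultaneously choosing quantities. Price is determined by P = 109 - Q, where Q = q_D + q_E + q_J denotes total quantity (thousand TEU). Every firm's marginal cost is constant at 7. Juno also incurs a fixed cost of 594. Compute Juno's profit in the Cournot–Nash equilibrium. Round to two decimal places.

56.25

A representative firm's profit is π_i = q_i(109 - Q) - 7q_i.
First-order condition (treating rivals' output as given): 102 - 2q_i - Σ_{j≠i} q_j = 0.
With identical firms every q_j equals q_i, so Σ_{j≠i} q_j = 2q_i and 102 = 4q_i, giving q_i = 51/2.
Price P = 109 - 153/2 = 65/2.
Juno's profit: (65/2 - 7)·(51/2) - 594 = 225/4.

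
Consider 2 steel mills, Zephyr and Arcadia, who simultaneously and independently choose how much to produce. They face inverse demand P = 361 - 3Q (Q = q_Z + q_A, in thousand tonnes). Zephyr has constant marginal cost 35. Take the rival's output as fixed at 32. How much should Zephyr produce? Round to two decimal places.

38.33

With the rival's output fixed at 32, Zephyr's profit is π_Z = (361 - 3·32 - 3q_Z)q_Z - (35q_Z) = (265 - 3q_Z)q_Z - (35q_Z).
∂π_Z/∂q_Z = 230 - 6q_Z = 0, so q_Z = 115/3.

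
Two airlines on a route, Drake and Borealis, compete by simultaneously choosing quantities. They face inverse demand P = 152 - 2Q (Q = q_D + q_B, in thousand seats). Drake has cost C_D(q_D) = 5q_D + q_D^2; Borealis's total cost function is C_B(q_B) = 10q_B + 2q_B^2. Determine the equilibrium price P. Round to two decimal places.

86.09

Drake's profit: π_D = (152 - 2Q)q_D - (5q_D + q_D²). Setting ∂π_D/∂q_D = 0: 147 - 6q_D - 2(q_B) = 0.
Borealis's first-order condition: 142 - 8q_B - 2(q_D) = 0.
So q_D = (147 - 2q_B)/6 and q_B = (142 - 2q_D)/8.
Solving the pair: q_D = 223/11, q_B = 279/22.
Total output Q = 725/22, so price P = 152 - 2·(725/22) = 947/11.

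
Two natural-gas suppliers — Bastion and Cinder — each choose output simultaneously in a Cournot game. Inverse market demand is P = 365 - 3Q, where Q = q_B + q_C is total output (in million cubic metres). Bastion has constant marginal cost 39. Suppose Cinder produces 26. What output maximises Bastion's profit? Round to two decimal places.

With the rival's output fixed at 26, Bastion's profit is π_B = (365 - 3·26 - 3q_B)q_B - (39q_B) = (287 - 3q_B)q_B - (39q_B).
∂π_B/∂q_B = 248 - 6q_B = 0, so q_B = 124/3.

41.33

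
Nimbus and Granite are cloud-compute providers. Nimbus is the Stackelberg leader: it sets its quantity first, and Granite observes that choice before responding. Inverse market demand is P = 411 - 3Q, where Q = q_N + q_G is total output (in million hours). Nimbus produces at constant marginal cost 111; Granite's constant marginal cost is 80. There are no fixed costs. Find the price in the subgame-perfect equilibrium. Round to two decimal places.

178.25

The follower Granite best-responds to any q_N: π_G = (411 - 3Q)q_G - 80q_G.
Follower FOC: 331 - 3q_N - 6q_G = 0, so q_G(q_N) = (331 - 3q_N)/6.
The leader anticipates this reaction. Substituting into P = 411 - 3Q gives P = 491/2 - (3/2)q_N, so π_N = (491/2 - (3/2)q_N)q_N - 111q_N.
Leader FOC: 269/2 - 3q_N = 0, so q_N = 269/6.
Then q_G = (331 - 3·(269/6))/6 = 131/4.
Total output Q = 931/12, so price P = 411 - 3·(931/12) = 713/4.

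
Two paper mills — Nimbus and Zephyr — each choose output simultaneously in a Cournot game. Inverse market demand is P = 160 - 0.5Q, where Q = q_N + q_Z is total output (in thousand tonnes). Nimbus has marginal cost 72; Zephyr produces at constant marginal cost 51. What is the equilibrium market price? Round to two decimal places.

94.33

Nimbus's profit: π_N = (160 - 0.5Q)q_N - (72q_N). Setting ∂π_N/∂q_N = 0: 88 - q_N - (1/2)(q_Z) = 0.
Zephyr's profit: π_Z = (160 - 0.5Q)q_Z - (51q_Z). Setting ∂π_Z/∂q_Z = 0: 109 - q_Z - (1/2)(q_N) = 0.
Rearranging gives the reaction functions q_N = (88 - (1/2)q_Z) and q_Z = (109 - (1/2)q_N).
Substituting one into the other gives q_N = 134/3 and q_Z = 260/3.
Total output Q = 394/3, so price P = 160 - (1/2)·(394/3) = 283/3.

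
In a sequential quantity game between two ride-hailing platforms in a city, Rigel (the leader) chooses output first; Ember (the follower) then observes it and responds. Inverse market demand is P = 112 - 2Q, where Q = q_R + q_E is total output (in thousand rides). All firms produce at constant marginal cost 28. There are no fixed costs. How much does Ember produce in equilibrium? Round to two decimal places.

Solve by backward induction. Given q_R, the follower Ember maximises π_E = (112 - 2q_R - 2q_E)q_E - 28q_E.
∂π_E/∂q_E = 84 - 2q_R - 4q_E = 0 gives the reaction function q_E = (84 - 2q_R)/4.
Rigel substitutes q_E(q_R) into its own profit: π_R = q_R(112 - 2q_R - (84 - 2q_R)/2) - 28q_R = (70 - q_R)q_R - 28q_R.
Maximising: ∂π_R/∂q_R = 42 - 2q_R = 0, giving q_R = 21.
Then q_E = (84 - 2·21)/4 = 21/2.

10.50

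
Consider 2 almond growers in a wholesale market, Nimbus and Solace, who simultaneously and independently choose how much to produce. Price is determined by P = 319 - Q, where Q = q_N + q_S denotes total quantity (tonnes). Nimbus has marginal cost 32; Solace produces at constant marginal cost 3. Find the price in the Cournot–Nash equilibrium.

Nimbus's profit: π_N = (319 - Q)q_N - (32q_N). Setting ∂π_N/∂q_N = 0: 287 - 2q_N - (q_S) = 0.
Solace's first-order condition: 316 - 2q_S - (q_N) = 0.
Best responses: q_N = (287 - q_S)/2, q_S = (316 - q_N)/2.
Substituting one into the other gives q_N = 86 and q_S = 115.
Total output Q = 201, so price P = 319 - 201 = 118.

118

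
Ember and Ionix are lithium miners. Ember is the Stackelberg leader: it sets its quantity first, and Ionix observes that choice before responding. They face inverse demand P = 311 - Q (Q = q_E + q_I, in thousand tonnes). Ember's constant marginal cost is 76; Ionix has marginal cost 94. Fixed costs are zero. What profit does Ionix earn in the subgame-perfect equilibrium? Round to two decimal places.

2047.56

Solve by backward induction. Given q_E, the follower Ionix maximises π_I = (311 - q_E - q_I)q_I - 94q_I.
Follower FOC: 217 - q_E - 2q_I = 0, so q_I(q_E) = (217 - q_E)/2.
Ember substitutes q_I(q_E) into its own profit: π_E = q_E(311 - q_E - (217 - q_E)/2) - 76q_E = (405/2 - (1/2)q_E)q_E - 76q_E.
The leader's first-order condition 253/2 - q_E = 0 yields q_E = 253/2.
Then q_I = (217 - 253/2)/2 = 181/4.
Price P = 311 - 687/4 = 557/4.
Ionix's profit: (557/4 - 94)·(181/4) = 2047.5625.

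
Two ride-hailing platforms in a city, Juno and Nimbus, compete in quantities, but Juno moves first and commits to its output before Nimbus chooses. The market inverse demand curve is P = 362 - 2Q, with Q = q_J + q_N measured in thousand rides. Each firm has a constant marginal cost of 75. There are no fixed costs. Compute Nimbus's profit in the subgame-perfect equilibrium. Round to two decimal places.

Solve by backward induction. Given q_J, the follower Nimbus maximises π_N = (362 - 2q_J - 2q_N)q_N - 75q_N.
Follower FOC: 287 - 2q_J - 4q_N = 0, so q_N(q_J) = (287 - 2q_J)/4.
The leader anticipates this reaction. Substituting into P = 362 - 2Q gives P = 437/2 - q_J, so π_J = (437/2 - q_J)q_J - 75q_J.
The leader's first-order condition 287/2 - 2q_J = 0 yields q_J = 287/4.
Then q_N = (287 - 2·(287/4))/4 = 287/8.
Price P = 362 - 2·(861/8) = 587/4.
Nimbus's profit: (587/4 - 75)·(287/8) = 2574.0313.

2574.03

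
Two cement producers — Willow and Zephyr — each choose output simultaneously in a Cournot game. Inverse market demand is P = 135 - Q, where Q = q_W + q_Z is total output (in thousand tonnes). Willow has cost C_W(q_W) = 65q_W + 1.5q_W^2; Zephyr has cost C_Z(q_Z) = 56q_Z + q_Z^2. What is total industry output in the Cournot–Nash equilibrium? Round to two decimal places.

27.68

Willow's profit: π_W = (135 - Q)q_W - (65q_W + (3/2)q_W²). Setting ∂π_W/∂q_W = 0: 70 - 5q_W - (q_Z) = 0.
Zephyr's first-order condition: 79 - 4q_Z - (q_W) = 0.
So q_W = (70 - q_Z)/5 and q_Z = (79 - q_W)/4.
Substituting one into the other gives q_W = 201/19 and q_Z = 325/19.
Total output Q = 201/19 + 325/19 = 526/19.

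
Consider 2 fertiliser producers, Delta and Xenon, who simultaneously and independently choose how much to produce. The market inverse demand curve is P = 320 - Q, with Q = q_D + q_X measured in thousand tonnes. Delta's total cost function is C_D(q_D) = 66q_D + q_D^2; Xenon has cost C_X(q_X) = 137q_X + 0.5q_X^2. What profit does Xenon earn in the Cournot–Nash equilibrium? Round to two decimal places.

Delta's profit: π_D = (320 - Q)q_D - (66q_D + q_D²). Setting ∂π_D/∂q_D = 0: 254 - 4q_D - (q_X) = 0.
Xenon's first-order condition: 183 - 3q_X - (q_D) = 0.
So q_D = (254 - q_X)/4 and q_X = (183 - q_D)/3.
Substituting one into the other gives q_D = 579/11 and q_X = 478/11.
Price P = 320 - 1057/11 = 223.9091.
Xenon's profit: 223.9091·(478/11) - 137·(478/11) - (1/2)(478/11)² = 2832.4463.

2832.45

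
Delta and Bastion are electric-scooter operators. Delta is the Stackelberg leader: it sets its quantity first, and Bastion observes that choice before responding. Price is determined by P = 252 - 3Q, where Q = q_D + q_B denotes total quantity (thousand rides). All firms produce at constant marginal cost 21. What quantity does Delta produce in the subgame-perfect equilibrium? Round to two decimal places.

Solve by backward induction. Given q_D, the follower Bastion maximises π_B = (252 - 3q_D - 3q_B)q_B - 21q_B.
Follower FOC: 231 - 3q_D - 6q_B = 0, so q_B(q_D) = (231 - 3q_D)/6.
The leader anticipates this reaction. Substituting into P = 252 - 3Q gives P = 273/2 - (3/2)q_D, so π_D = (273/2 - (3/2)q_D)q_D - 21q_D.
The leader's first-order condition 231/2 - 3q_D = 0 yields q_D = 77/2.
Then q_B = (231 - 3·(77/2))/6 = 77/4.

38.50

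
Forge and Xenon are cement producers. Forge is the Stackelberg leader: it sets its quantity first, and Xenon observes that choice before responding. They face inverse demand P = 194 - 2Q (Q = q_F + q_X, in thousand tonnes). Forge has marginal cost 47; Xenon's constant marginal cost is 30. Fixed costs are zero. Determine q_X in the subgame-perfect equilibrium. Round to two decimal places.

24.75

Solve by backward induction. Given q_F, the follower Xenon maximises π_X = (194 - 2q_F - 2q_X)q_X - 30q_X.
∂π_X/∂q_X = 164 - 2q_F - 4q_X = 0 gives the reaction function q_X = (164 - 2q_F)/4.
Forge substitutes q_X(q_F) into its own profit: π_F = q_F(194 - 2q_F - (164 - 2q_F)/2) - 47q_F = (112 - q_F)q_F - 47q_F.
Maximising: ∂π_F/∂q_F = 65 - 2q_F = 0, giving q_F = 65/2.
Then q_X = (164 - 2·(65/2))/4 = 99/4.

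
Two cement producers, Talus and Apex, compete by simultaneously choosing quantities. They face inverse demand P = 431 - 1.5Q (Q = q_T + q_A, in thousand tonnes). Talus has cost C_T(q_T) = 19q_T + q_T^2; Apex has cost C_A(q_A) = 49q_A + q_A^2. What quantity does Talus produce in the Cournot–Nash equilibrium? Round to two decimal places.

65.36

Talus's profit: π_T = (431 - 1.5Q)q_T - (19q_T + q_T²). Setting ∂π_T/∂q_T = 0: 412 - 5q_T - (3/2)(q_A) = 0.
Apex's first-order condition: 382 - 5q_A - (3/2)(q_T) = 0.
Rearranging gives the reaction functions q_T = (412 - (3/2)q_A)/5 and q_A = (382 - (3/2)q_T)/5.
Substituting one into the other gives q_T = 65.3626 and q_A = 56.7912.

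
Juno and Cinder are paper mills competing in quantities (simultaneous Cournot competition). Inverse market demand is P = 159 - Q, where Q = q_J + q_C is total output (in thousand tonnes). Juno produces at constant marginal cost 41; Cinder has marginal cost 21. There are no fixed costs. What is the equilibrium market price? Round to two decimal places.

73.67

Juno's profit: π_J = (159 - Q)q_J - (41q_J). Setting ∂π_J/∂q_J = 0: 118 - 2q_J - (q_C) = 0.
Cinder's first-order condition: 138 - 2q_C - (q_J) = 0.
Best responses: q_J = (118 - q_C)/2, q_C = (138 - q_J)/2.
Substituting one into the other gives q_J = 98/3 and q_C = 158/3.
Total output Q = 256/3, so price P = 159 - 256/3 = 221/3.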